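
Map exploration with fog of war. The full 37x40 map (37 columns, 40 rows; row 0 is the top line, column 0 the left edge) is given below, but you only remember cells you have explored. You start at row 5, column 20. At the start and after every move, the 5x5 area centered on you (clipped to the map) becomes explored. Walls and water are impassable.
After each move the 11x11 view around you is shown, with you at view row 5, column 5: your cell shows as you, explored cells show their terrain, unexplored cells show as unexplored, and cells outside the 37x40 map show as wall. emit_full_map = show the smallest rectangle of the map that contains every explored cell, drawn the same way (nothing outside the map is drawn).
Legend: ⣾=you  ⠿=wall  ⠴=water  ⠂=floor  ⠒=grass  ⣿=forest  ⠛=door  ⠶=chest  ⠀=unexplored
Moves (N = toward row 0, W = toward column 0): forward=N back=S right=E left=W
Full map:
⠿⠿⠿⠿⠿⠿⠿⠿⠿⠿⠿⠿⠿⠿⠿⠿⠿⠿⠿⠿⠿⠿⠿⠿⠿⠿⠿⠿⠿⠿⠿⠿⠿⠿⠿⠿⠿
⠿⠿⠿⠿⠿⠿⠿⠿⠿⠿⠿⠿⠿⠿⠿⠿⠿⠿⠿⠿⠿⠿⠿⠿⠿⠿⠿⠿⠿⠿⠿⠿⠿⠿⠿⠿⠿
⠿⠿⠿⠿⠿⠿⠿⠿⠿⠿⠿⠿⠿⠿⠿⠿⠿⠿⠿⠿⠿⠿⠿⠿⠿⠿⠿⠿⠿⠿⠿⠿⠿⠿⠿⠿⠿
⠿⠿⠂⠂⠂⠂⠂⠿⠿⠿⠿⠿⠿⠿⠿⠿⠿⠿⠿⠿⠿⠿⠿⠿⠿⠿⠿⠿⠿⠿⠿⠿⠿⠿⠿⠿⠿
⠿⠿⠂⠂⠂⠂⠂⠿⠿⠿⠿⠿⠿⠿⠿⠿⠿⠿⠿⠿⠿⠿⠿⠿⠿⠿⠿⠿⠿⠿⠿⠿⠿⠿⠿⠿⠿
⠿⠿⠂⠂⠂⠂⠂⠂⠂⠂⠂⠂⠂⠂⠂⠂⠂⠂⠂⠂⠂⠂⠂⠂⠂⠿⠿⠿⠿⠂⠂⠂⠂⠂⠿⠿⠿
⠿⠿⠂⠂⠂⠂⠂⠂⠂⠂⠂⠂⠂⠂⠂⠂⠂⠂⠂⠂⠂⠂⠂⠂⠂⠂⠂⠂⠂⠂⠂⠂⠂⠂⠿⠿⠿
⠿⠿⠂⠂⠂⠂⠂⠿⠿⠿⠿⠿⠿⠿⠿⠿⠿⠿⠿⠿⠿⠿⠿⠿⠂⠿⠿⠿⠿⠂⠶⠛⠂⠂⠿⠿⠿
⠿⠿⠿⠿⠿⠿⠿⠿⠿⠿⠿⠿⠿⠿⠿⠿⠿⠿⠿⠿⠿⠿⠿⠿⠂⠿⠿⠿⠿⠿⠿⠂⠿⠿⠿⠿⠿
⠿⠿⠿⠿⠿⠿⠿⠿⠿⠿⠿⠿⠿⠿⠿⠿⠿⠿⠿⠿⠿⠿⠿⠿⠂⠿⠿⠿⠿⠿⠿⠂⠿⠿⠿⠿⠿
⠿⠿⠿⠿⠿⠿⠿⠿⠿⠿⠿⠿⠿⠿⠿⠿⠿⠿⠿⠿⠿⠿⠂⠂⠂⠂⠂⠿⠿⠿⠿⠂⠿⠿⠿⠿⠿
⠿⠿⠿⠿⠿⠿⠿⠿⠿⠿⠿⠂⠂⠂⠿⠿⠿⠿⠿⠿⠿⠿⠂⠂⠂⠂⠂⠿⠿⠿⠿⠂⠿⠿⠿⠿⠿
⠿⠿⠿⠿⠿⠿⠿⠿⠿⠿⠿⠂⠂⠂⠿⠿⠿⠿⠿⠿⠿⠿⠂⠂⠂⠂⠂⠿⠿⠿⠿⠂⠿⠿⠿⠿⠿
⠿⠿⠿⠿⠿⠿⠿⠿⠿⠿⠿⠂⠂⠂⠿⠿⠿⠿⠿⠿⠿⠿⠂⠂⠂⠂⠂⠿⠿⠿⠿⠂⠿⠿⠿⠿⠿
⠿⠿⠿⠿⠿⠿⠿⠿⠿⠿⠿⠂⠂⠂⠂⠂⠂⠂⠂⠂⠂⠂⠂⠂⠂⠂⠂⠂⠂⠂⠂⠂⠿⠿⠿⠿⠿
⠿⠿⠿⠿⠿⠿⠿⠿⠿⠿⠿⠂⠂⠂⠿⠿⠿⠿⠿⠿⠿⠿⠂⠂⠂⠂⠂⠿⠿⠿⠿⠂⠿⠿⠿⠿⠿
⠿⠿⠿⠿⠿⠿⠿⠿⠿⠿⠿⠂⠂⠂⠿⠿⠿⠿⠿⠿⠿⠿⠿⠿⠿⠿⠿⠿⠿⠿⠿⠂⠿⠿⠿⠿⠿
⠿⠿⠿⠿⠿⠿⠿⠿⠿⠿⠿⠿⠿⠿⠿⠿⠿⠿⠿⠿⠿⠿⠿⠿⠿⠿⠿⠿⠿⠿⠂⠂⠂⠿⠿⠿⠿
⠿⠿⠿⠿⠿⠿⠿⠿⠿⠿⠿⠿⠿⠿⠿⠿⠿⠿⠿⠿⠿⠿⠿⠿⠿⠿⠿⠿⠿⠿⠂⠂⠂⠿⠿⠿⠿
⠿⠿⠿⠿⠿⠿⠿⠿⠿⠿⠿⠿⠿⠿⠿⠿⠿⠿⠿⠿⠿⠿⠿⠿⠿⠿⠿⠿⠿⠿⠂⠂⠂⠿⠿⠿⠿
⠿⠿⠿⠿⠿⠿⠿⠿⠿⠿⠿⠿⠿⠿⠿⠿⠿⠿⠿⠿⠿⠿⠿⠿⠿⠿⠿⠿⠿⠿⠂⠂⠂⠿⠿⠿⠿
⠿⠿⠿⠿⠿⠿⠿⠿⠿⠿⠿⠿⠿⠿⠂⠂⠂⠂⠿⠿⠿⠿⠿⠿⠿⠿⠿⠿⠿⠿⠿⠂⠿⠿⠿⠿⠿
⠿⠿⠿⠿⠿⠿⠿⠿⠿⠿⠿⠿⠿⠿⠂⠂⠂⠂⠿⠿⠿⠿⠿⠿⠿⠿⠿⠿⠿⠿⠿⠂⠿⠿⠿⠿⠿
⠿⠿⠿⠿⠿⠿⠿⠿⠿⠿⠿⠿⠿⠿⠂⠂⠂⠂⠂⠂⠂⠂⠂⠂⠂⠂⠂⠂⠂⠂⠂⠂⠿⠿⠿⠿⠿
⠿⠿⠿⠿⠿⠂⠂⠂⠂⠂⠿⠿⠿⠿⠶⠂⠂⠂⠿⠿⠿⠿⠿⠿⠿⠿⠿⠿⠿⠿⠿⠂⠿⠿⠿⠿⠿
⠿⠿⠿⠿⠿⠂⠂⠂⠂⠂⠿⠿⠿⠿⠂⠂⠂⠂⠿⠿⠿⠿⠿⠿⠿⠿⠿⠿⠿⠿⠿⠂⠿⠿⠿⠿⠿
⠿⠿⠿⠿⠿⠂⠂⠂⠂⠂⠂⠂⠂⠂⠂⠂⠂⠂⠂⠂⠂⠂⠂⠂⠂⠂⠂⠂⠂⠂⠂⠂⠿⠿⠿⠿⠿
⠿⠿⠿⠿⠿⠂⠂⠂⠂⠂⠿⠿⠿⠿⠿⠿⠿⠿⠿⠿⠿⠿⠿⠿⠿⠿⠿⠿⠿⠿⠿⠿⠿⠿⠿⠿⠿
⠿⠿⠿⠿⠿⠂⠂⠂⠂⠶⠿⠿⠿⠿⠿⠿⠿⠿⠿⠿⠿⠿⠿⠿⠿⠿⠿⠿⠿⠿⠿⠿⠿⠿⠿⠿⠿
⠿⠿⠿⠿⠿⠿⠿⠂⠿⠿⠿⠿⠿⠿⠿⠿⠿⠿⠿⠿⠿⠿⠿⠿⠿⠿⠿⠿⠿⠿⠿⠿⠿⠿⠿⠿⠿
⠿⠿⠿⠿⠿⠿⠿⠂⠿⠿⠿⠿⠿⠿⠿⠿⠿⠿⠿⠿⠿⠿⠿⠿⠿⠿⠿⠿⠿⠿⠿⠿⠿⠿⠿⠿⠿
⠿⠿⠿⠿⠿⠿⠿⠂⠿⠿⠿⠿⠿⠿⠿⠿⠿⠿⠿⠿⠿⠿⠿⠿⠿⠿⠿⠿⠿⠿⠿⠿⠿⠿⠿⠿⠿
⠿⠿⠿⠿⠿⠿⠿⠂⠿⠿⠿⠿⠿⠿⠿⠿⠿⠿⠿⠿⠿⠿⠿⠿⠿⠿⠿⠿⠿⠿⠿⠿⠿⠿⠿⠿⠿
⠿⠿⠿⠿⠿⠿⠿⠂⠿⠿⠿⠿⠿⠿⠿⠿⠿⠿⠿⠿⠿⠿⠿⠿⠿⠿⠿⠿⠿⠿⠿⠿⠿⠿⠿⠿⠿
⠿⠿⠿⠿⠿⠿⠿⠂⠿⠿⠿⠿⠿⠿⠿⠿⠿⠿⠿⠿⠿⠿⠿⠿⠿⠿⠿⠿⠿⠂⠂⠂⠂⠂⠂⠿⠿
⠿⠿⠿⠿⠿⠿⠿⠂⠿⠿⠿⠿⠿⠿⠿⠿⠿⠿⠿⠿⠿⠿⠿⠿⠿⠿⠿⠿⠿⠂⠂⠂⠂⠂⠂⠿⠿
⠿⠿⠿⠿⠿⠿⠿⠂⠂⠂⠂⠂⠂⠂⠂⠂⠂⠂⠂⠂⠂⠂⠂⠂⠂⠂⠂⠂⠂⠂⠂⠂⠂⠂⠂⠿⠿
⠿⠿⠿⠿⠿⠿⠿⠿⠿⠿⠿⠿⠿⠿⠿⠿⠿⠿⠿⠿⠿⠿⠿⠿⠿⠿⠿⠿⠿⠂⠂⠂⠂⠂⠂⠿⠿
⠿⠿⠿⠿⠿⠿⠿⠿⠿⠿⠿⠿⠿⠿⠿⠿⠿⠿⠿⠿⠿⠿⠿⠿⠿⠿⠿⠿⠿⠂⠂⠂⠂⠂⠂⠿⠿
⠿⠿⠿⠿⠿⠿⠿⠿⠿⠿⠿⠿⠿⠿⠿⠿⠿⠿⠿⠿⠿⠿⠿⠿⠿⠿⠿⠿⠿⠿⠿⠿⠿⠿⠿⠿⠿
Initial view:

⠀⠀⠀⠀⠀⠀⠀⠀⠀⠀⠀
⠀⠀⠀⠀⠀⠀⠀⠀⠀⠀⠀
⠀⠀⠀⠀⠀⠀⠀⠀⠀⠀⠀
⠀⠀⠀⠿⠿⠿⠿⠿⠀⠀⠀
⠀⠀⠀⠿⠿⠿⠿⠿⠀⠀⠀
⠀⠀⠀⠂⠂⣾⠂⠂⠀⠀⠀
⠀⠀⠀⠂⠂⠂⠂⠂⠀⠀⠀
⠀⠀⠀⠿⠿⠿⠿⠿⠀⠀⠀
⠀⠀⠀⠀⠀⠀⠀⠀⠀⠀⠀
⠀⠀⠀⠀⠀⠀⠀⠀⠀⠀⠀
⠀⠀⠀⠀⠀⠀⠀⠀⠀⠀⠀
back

⠀⠀⠀⠀⠀⠀⠀⠀⠀⠀⠀
⠀⠀⠀⠀⠀⠀⠀⠀⠀⠀⠀
⠀⠀⠀⠿⠿⠿⠿⠿⠀⠀⠀
⠀⠀⠀⠿⠿⠿⠿⠿⠀⠀⠀
⠀⠀⠀⠂⠂⠂⠂⠂⠀⠀⠀
⠀⠀⠀⠂⠂⣾⠂⠂⠀⠀⠀
⠀⠀⠀⠿⠿⠿⠿⠿⠀⠀⠀
⠀⠀⠀⠿⠿⠿⠿⠿⠀⠀⠀
⠀⠀⠀⠀⠀⠀⠀⠀⠀⠀⠀
⠀⠀⠀⠀⠀⠀⠀⠀⠀⠀⠀
⠀⠀⠀⠀⠀⠀⠀⠀⠀⠀⠀

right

⠀⠀⠀⠀⠀⠀⠀⠀⠀⠀⠀
⠀⠀⠀⠀⠀⠀⠀⠀⠀⠀⠀
⠀⠀⠿⠿⠿⠿⠿⠀⠀⠀⠀
⠀⠀⠿⠿⠿⠿⠿⠿⠀⠀⠀
⠀⠀⠂⠂⠂⠂⠂⠂⠀⠀⠀
⠀⠀⠂⠂⠂⣾⠂⠂⠀⠀⠀
⠀⠀⠿⠿⠿⠿⠿⠿⠀⠀⠀
⠀⠀⠿⠿⠿⠿⠿⠿⠀⠀⠀
⠀⠀⠀⠀⠀⠀⠀⠀⠀⠀⠀
⠀⠀⠀⠀⠀⠀⠀⠀⠀⠀⠀
⠀⠀⠀⠀⠀⠀⠀⠀⠀⠀⠀

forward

⠀⠀⠀⠀⠀⠀⠀⠀⠀⠀⠀
⠀⠀⠀⠀⠀⠀⠀⠀⠀⠀⠀
⠀⠀⠀⠀⠀⠀⠀⠀⠀⠀⠀
⠀⠀⠿⠿⠿⠿⠿⠿⠀⠀⠀
⠀⠀⠿⠿⠿⠿⠿⠿⠀⠀⠀
⠀⠀⠂⠂⠂⣾⠂⠂⠀⠀⠀
⠀⠀⠂⠂⠂⠂⠂⠂⠀⠀⠀
⠀⠀⠿⠿⠿⠿⠿⠿⠀⠀⠀
⠀⠀⠿⠿⠿⠿⠿⠿⠀⠀⠀
⠀⠀⠀⠀⠀⠀⠀⠀⠀⠀⠀
⠀⠀⠀⠀⠀⠀⠀⠀⠀⠀⠀

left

⠀⠀⠀⠀⠀⠀⠀⠀⠀⠀⠀
⠀⠀⠀⠀⠀⠀⠀⠀⠀⠀⠀
⠀⠀⠀⠀⠀⠀⠀⠀⠀⠀⠀
⠀⠀⠀⠿⠿⠿⠿⠿⠿⠀⠀
⠀⠀⠀⠿⠿⠿⠿⠿⠿⠀⠀
⠀⠀⠀⠂⠂⣾⠂⠂⠂⠀⠀
⠀⠀⠀⠂⠂⠂⠂⠂⠂⠀⠀
⠀⠀⠀⠿⠿⠿⠿⠿⠿⠀⠀
⠀⠀⠀⠿⠿⠿⠿⠿⠿⠀⠀
⠀⠀⠀⠀⠀⠀⠀⠀⠀⠀⠀
⠀⠀⠀⠀⠀⠀⠀⠀⠀⠀⠀

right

⠀⠀⠀⠀⠀⠀⠀⠀⠀⠀⠀
⠀⠀⠀⠀⠀⠀⠀⠀⠀⠀⠀
⠀⠀⠀⠀⠀⠀⠀⠀⠀⠀⠀
⠀⠀⠿⠿⠿⠿⠿⠿⠀⠀⠀
⠀⠀⠿⠿⠿⠿⠿⠿⠀⠀⠀
⠀⠀⠂⠂⠂⣾⠂⠂⠀⠀⠀
⠀⠀⠂⠂⠂⠂⠂⠂⠀⠀⠀
⠀⠀⠿⠿⠿⠿⠿⠿⠀⠀⠀
⠀⠀⠿⠿⠿⠿⠿⠿⠀⠀⠀
⠀⠀⠀⠀⠀⠀⠀⠀⠀⠀⠀
⠀⠀⠀⠀⠀⠀⠀⠀⠀⠀⠀

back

⠀⠀⠀⠀⠀⠀⠀⠀⠀⠀⠀
⠀⠀⠀⠀⠀⠀⠀⠀⠀⠀⠀
⠀⠀⠿⠿⠿⠿⠿⠿⠀⠀⠀
⠀⠀⠿⠿⠿⠿⠿⠿⠀⠀⠀
⠀⠀⠂⠂⠂⠂⠂⠂⠀⠀⠀
⠀⠀⠂⠂⠂⣾⠂⠂⠀⠀⠀
⠀⠀⠿⠿⠿⠿⠿⠿⠀⠀⠀
⠀⠀⠿⠿⠿⠿⠿⠿⠀⠀⠀
⠀⠀⠀⠀⠀⠀⠀⠀⠀⠀⠀
⠀⠀⠀⠀⠀⠀⠀⠀⠀⠀⠀
⠀⠀⠀⠀⠀⠀⠀⠀⠀⠀⠀

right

⠀⠀⠀⠀⠀⠀⠀⠀⠀⠀⠀
⠀⠀⠀⠀⠀⠀⠀⠀⠀⠀⠀
⠀⠿⠿⠿⠿⠿⠿⠀⠀⠀⠀
⠀⠿⠿⠿⠿⠿⠿⠿⠀⠀⠀
⠀⠂⠂⠂⠂⠂⠂⠂⠀⠀⠀
⠀⠂⠂⠂⠂⣾⠂⠂⠀⠀⠀
⠀⠿⠿⠿⠿⠿⠿⠂⠀⠀⠀
⠀⠿⠿⠿⠿⠿⠿⠂⠀⠀⠀
⠀⠀⠀⠀⠀⠀⠀⠀⠀⠀⠀
⠀⠀⠀⠀⠀⠀⠀⠀⠀⠀⠀
⠀⠀⠀⠀⠀⠀⠀⠀⠀⠀⠀

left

⠀⠀⠀⠀⠀⠀⠀⠀⠀⠀⠀
⠀⠀⠀⠀⠀⠀⠀⠀⠀⠀⠀
⠀⠀⠿⠿⠿⠿⠿⠿⠀⠀⠀
⠀⠀⠿⠿⠿⠿⠿⠿⠿⠀⠀
⠀⠀⠂⠂⠂⠂⠂⠂⠂⠀⠀
⠀⠀⠂⠂⠂⣾⠂⠂⠂⠀⠀
⠀⠀⠿⠿⠿⠿⠿⠿⠂⠀⠀
⠀⠀⠿⠿⠿⠿⠿⠿⠂⠀⠀
⠀⠀⠀⠀⠀⠀⠀⠀⠀⠀⠀
⠀⠀⠀⠀⠀⠀⠀⠀⠀⠀⠀
⠀⠀⠀⠀⠀⠀⠀⠀⠀⠀⠀

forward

⠀⠀⠀⠀⠀⠀⠀⠀⠀⠀⠀
⠀⠀⠀⠀⠀⠀⠀⠀⠀⠀⠀
⠀⠀⠀⠀⠀⠀⠀⠀⠀⠀⠀
⠀⠀⠿⠿⠿⠿⠿⠿⠀⠀⠀
⠀⠀⠿⠿⠿⠿⠿⠿⠿⠀⠀
⠀⠀⠂⠂⠂⣾⠂⠂⠂⠀⠀
⠀⠀⠂⠂⠂⠂⠂⠂⠂⠀⠀
⠀⠀⠿⠿⠿⠿⠿⠿⠂⠀⠀
⠀⠀⠿⠿⠿⠿⠿⠿⠂⠀⠀
⠀⠀⠀⠀⠀⠀⠀⠀⠀⠀⠀
⠀⠀⠀⠀⠀⠀⠀⠀⠀⠀⠀

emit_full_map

⠿⠿⠿⠿⠿⠿⠀
⠿⠿⠿⠿⠿⠿⠿
⠂⠂⠂⣾⠂⠂⠂
⠂⠂⠂⠂⠂⠂⠂
⠿⠿⠿⠿⠿⠿⠂
⠿⠿⠿⠿⠿⠿⠂

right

⠀⠀⠀⠀⠀⠀⠀⠀⠀⠀⠀
⠀⠀⠀⠀⠀⠀⠀⠀⠀⠀⠀
⠀⠀⠀⠀⠀⠀⠀⠀⠀⠀⠀
⠀⠿⠿⠿⠿⠿⠿⠿⠀⠀⠀
⠀⠿⠿⠿⠿⠿⠿⠿⠀⠀⠀
⠀⠂⠂⠂⠂⣾⠂⠂⠀⠀⠀
⠀⠂⠂⠂⠂⠂⠂⠂⠀⠀⠀
⠀⠿⠿⠿⠿⠿⠿⠂⠀⠀⠀
⠀⠿⠿⠿⠿⠿⠿⠂⠀⠀⠀
⠀⠀⠀⠀⠀⠀⠀⠀⠀⠀⠀
⠀⠀⠀⠀⠀⠀⠀⠀⠀⠀⠀

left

⠀⠀⠀⠀⠀⠀⠀⠀⠀⠀⠀
⠀⠀⠀⠀⠀⠀⠀⠀⠀⠀⠀
⠀⠀⠀⠀⠀⠀⠀⠀⠀⠀⠀
⠀⠀⠿⠿⠿⠿⠿⠿⠿⠀⠀
⠀⠀⠿⠿⠿⠿⠿⠿⠿⠀⠀
⠀⠀⠂⠂⠂⣾⠂⠂⠂⠀⠀
⠀⠀⠂⠂⠂⠂⠂⠂⠂⠀⠀
⠀⠀⠿⠿⠿⠿⠿⠿⠂⠀⠀
⠀⠀⠿⠿⠿⠿⠿⠿⠂⠀⠀
⠀⠀⠀⠀⠀⠀⠀⠀⠀⠀⠀
⠀⠀⠀⠀⠀⠀⠀⠀⠀⠀⠀

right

⠀⠀⠀⠀⠀⠀⠀⠀⠀⠀⠀
⠀⠀⠀⠀⠀⠀⠀⠀⠀⠀⠀
⠀⠀⠀⠀⠀⠀⠀⠀⠀⠀⠀
⠀⠿⠿⠿⠿⠿⠿⠿⠀⠀⠀
⠀⠿⠿⠿⠿⠿⠿⠿⠀⠀⠀
⠀⠂⠂⠂⠂⣾⠂⠂⠀⠀⠀
⠀⠂⠂⠂⠂⠂⠂⠂⠀⠀⠀
⠀⠿⠿⠿⠿⠿⠿⠂⠀⠀⠀
⠀⠿⠿⠿⠿⠿⠿⠂⠀⠀⠀
⠀⠀⠀⠀⠀⠀⠀⠀⠀⠀⠀
⠀⠀⠀⠀⠀⠀⠀⠀⠀⠀⠀

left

⠀⠀⠀⠀⠀⠀⠀⠀⠀⠀⠀
⠀⠀⠀⠀⠀⠀⠀⠀⠀⠀⠀
⠀⠀⠀⠀⠀⠀⠀⠀⠀⠀⠀
⠀⠀⠿⠿⠿⠿⠿⠿⠿⠀⠀
⠀⠀⠿⠿⠿⠿⠿⠿⠿⠀⠀
⠀⠀⠂⠂⠂⣾⠂⠂⠂⠀⠀
⠀⠀⠂⠂⠂⠂⠂⠂⠂⠀⠀
⠀⠀⠿⠿⠿⠿⠿⠿⠂⠀⠀
⠀⠀⠿⠿⠿⠿⠿⠿⠂⠀⠀
⠀⠀⠀⠀⠀⠀⠀⠀⠀⠀⠀
⠀⠀⠀⠀⠀⠀⠀⠀⠀⠀⠀

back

⠀⠀⠀⠀⠀⠀⠀⠀⠀⠀⠀
⠀⠀⠀⠀⠀⠀⠀⠀⠀⠀⠀
⠀⠀⠿⠿⠿⠿⠿⠿⠿⠀⠀
⠀⠀⠿⠿⠿⠿⠿⠿⠿⠀⠀
⠀⠀⠂⠂⠂⠂⠂⠂⠂⠀⠀
⠀⠀⠂⠂⠂⣾⠂⠂⠂⠀⠀
⠀⠀⠿⠿⠿⠿⠿⠿⠂⠀⠀
⠀⠀⠿⠿⠿⠿⠿⠿⠂⠀⠀
⠀⠀⠀⠀⠀⠀⠀⠀⠀⠀⠀
⠀⠀⠀⠀⠀⠀⠀⠀⠀⠀⠀
⠀⠀⠀⠀⠀⠀⠀⠀⠀⠀⠀

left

⠀⠀⠀⠀⠀⠀⠀⠀⠀⠀⠀
⠀⠀⠀⠀⠀⠀⠀⠀⠀⠀⠀
⠀⠀⠀⠿⠿⠿⠿⠿⠿⠿⠀
⠀⠀⠀⠿⠿⠿⠿⠿⠿⠿⠀
⠀⠀⠀⠂⠂⠂⠂⠂⠂⠂⠀
⠀⠀⠀⠂⠂⣾⠂⠂⠂⠂⠀
⠀⠀⠀⠿⠿⠿⠿⠿⠿⠂⠀
⠀⠀⠀⠿⠿⠿⠿⠿⠿⠂⠀
⠀⠀⠀⠀⠀⠀⠀⠀⠀⠀⠀
⠀⠀⠀⠀⠀⠀⠀⠀⠀⠀⠀
⠀⠀⠀⠀⠀⠀⠀⠀⠀⠀⠀

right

⠀⠀⠀⠀⠀⠀⠀⠀⠀⠀⠀
⠀⠀⠀⠀⠀⠀⠀⠀⠀⠀⠀
⠀⠀⠿⠿⠿⠿⠿⠿⠿⠀⠀
⠀⠀⠿⠿⠿⠿⠿⠿⠿⠀⠀
⠀⠀⠂⠂⠂⠂⠂⠂⠂⠀⠀
⠀⠀⠂⠂⠂⣾⠂⠂⠂⠀⠀
⠀⠀⠿⠿⠿⠿⠿⠿⠂⠀⠀
⠀⠀⠿⠿⠿⠿⠿⠿⠂⠀⠀
⠀⠀⠀⠀⠀⠀⠀⠀⠀⠀⠀
⠀⠀⠀⠀⠀⠀⠀⠀⠀⠀⠀
⠀⠀⠀⠀⠀⠀⠀⠀⠀⠀⠀

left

⠀⠀⠀⠀⠀⠀⠀⠀⠀⠀⠀
⠀⠀⠀⠀⠀⠀⠀⠀⠀⠀⠀
⠀⠀⠀⠿⠿⠿⠿⠿⠿⠿⠀
⠀⠀⠀⠿⠿⠿⠿⠿⠿⠿⠀
⠀⠀⠀⠂⠂⠂⠂⠂⠂⠂⠀
⠀⠀⠀⠂⠂⣾⠂⠂⠂⠂⠀
⠀⠀⠀⠿⠿⠿⠿⠿⠿⠂⠀
⠀⠀⠀⠿⠿⠿⠿⠿⠿⠂⠀
⠀⠀⠀⠀⠀⠀⠀⠀⠀⠀⠀
⠀⠀⠀⠀⠀⠀⠀⠀⠀⠀⠀
⠀⠀⠀⠀⠀⠀⠀⠀⠀⠀⠀

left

⠀⠀⠀⠀⠀⠀⠀⠀⠀⠀⠀
⠀⠀⠀⠀⠀⠀⠀⠀⠀⠀⠀
⠀⠀⠀⠀⠿⠿⠿⠿⠿⠿⠿
⠀⠀⠀⠿⠿⠿⠿⠿⠿⠿⠿
⠀⠀⠀⠂⠂⠂⠂⠂⠂⠂⠂
⠀⠀⠀⠂⠂⣾⠂⠂⠂⠂⠂
⠀⠀⠀⠿⠿⠿⠿⠿⠿⠿⠂
⠀⠀⠀⠿⠿⠿⠿⠿⠿⠿⠂
⠀⠀⠀⠀⠀⠀⠀⠀⠀⠀⠀
⠀⠀⠀⠀⠀⠀⠀⠀⠀⠀⠀
⠀⠀⠀⠀⠀⠀⠀⠀⠀⠀⠀

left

⠀⠀⠀⠀⠀⠀⠀⠀⠀⠀⠀
⠀⠀⠀⠀⠀⠀⠀⠀⠀⠀⠀
⠀⠀⠀⠀⠀⠿⠿⠿⠿⠿⠿
⠀⠀⠀⠿⠿⠿⠿⠿⠿⠿⠿
⠀⠀⠀⠂⠂⠂⠂⠂⠂⠂⠂
⠀⠀⠀⠂⠂⣾⠂⠂⠂⠂⠂
⠀⠀⠀⠿⠿⠿⠿⠿⠿⠿⠿
⠀⠀⠀⠿⠿⠿⠿⠿⠿⠿⠿
⠀⠀⠀⠀⠀⠀⠀⠀⠀⠀⠀
⠀⠀⠀⠀⠀⠀⠀⠀⠀⠀⠀
⠀⠀⠀⠀⠀⠀⠀⠀⠀⠀⠀

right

⠀⠀⠀⠀⠀⠀⠀⠀⠀⠀⠀
⠀⠀⠀⠀⠀⠀⠀⠀⠀⠀⠀
⠀⠀⠀⠀⠿⠿⠿⠿⠿⠿⠿
⠀⠀⠿⠿⠿⠿⠿⠿⠿⠿⠿
⠀⠀⠂⠂⠂⠂⠂⠂⠂⠂⠂
⠀⠀⠂⠂⠂⣾⠂⠂⠂⠂⠂
⠀⠀⠿⠿⠿⠿⠿⠿⠿⠿⠂
⠀⠀⠿⠿⠿⠿⠿⠿⠿⠿⠂
⠀⠀⠀⠀⠀⠀⠀⠀⠀⠀⠀
⠀⠀⠀⠀⠀⠀⠀⠀⠀⠀⠀
⠀⠀⠀⠀⠀⠀⠀⠀⠀⠀⠀

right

⠀⠀⠀⠀⠀⠀⠀⠀⠀⠀⠀
⠀⠀⠀⠀⠀⠀⠀⠀⠀⠀⠀
⠀⠀⠀⠿⠿⠿⠿⠿⠿⠿⠀
⠀⠿⠿⠿⠿⠿⠿⠿⠿⠿⠀
⠀⠂⠂⠂⠂⠂⠂⠂⠂⠂⠀
⠀⠂⠂⠂⠂⣾⠂⠂⠂⠂⠀
⠀⠿⠿⠿⠿⠿⠿⠿⠿⠂⠀
⠀⠿⠿⠿⠿⠿⠿⠿⠿⠂⠀
⠀⠀⠀⠀⠀⠀⠀⠀⠀⠀⠀
⠀⠀⠀⠀⠀⠀⠀⠀⠀⠀⠀
⠀⠀⠀⠀⠀⠀⠀⠀⠀⠀⠀

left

⠀⠀⠀⠀⠀⠀⠀⠀⠀⠀⠀
⠀⠀⠀⠀⠀⠀⠀⠀⠀⠀⠀
⠀⠀⠀⠀⠿⠿⠿⠿⠿⠿⠿
⠀⠀⠿⠿⠿⠿⠿⠿⠿⠿⠿
⠀⠀⠂⠂⠂⠂⠂⠂⠂⠂⠂
⠀⠀⠂⠂⠂⣾⠂⠂⠂⠂⠂
⠀⠀⠿⠿⠿⠿⠿⠿⠿⠿⠂
⠀⠀⠿⠿⠿⠿⠿⠿⠿⠿⠂
⠀⠀⠀⠀⠀⠀⠀⠀⠀⠀⠀
⠀⠀⠀⠀⠀⠀⠀⠀⠀⠀⠀
⠀⠀⠀⠀⠀⠀⠀⠀⠀⠀⠀

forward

⠀⠀⠀⠀⠀⠀⠀⠀⠀⠀⠀
⠀⠀⠀⠀⠀⠀⠀⠀⠀⠀⠀
⠀⠀⠀⠀⠀⠀⠀⠀⠀⠀⠀
⠀⠀⠀⠿⠿⠿⠿⠿⠿⠿⠿
⠀⠀⠿⠿⠿⠿⠿⠿⠿⠿⠿
⠀⠀⠂⠂⠂⣾⠂⠂⠂⠂⠂
⠀⠀⠂⠂⠂⠂⠂⠂⠂⠂⠂
⠀⠀⠿⠿⠿⠿⠿⠿⠿⠿⠂
⠀⠀⠿⠿⠿⠿⠿⠿⠿⠿⠂
⠀⠀⠀⠀⠀⠀⠀⠀⠀⠀⠀
⠀⠀⠀⠀⠀⠀⠀⠀⠀⠀⠀

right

⠀⠀⠀⠀⠀⠀⠀⠀⠀⠀⠀
⠀⠀⠀⠀⠀⠀⠀⠀⠀⠀⠀
⠀⠀⠀⠀⠀⠀⠀⠀⠀⠀⠀
⠀⠀⠿⠿⠿⠿⠿⠿⠿⠿⠀
⠀⠿⠿⠿⠿⠿⠿⠿⠿⠿⠀
⠀⠂⠂⠂⠂⣾⠂⠂⠂⠂⠀
⠀⠂⠂⠂⠂⠂⠂⠂⠂⠂⠀
⠀⠿⠿⠿⠿⠿⠿⠿⠿⠂⠀
⠀⠿⠿⠿⠿⠿⠿⠿⠿⠂⠀
⠀⠀⠀⠀⠀⠀⠀⠀⠀⠀⠀
⠀⠀⠀⠀⠀⠀⠀⠀⠀⠀⠀

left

⠀⠀⠀⠀⠀⠀⠀⠀⠀⠀⠀
⠀⠀⠀⠀⠀⠀⠀⠀⠀⠀⠀
⠀⠀⠀⠀⠀⠀⠀⠀⠀⠀⠀
⠀⠀⠀⠿⠿⠿⠿⠿⠿⠿⠿
⠀⠀⠿⠿⠿⠿⠿⠿⠿⠿⠿
⠀⠀⠂⠂⠂⣾⠂⠂⠂⠂⠂
⠀⠀⠂⠂⠂⠂⠂⠂⠂⠂⠂
⠀⠀⠿⠿⠿⠿⠿⠿⠿⠿⠂
⠀⠀⠿⠿⠿⠿⠿⠿⠿⠿⠂
⠀⠀⠀⠀⠀⠀⠀⠀⠀⠀⠀
⠀⠀⠀⠀⠀⠀⠀⠀⠀⠀⠀

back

⠀⠀⠀⠀⠀⠀⠀⠀⠀⠀⠀
⠀⠀⠀⠀⠀⠀⠀⠀⠀⠀⠀
⠀⠀⠀⠿⠿⠿⠿⠿⠿⠿⠿
⠀⠀⠿⠿⠿⠿⠿⠿⠿⠿⠿
⠀⠀⠂⠂⠂⠂⠂⠂⠂⠂⠂
⠀⠀⠂⠂⠂⣾⠂⠂⠂⠂⠂
⠀⠀⠿⠿⠿⠿⠿⠿⠿⠿⠂
⠀⠀⠿⠿⠿⠿⠿⠿⠿⠿⠂
⠀⠀⠀⠀⠀⠀⠀⠀⠀⠀⠀
⠀⠀⠀⠀⠀⠀⠀⠀⠀⠀⠀
⠀⠀⠀⠀⠀⠀⠀⠀⠀⠀⠀

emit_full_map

⠀⠿⠿⠿⠿⠿⠿⠿⠿
⠿⠿⠿⠿⠿⠿⠿⠿⠿
⠂⠂⠂⠂⠂⠂⠂⠂⠂
⠂⠂⠂⣾⠂⠂⠂⠂⠂
⠿⠿⠿⠿⠿⠿⠿⠿⠂
⠿⠿⠿⠿⠿⠿⠿⠿⠂


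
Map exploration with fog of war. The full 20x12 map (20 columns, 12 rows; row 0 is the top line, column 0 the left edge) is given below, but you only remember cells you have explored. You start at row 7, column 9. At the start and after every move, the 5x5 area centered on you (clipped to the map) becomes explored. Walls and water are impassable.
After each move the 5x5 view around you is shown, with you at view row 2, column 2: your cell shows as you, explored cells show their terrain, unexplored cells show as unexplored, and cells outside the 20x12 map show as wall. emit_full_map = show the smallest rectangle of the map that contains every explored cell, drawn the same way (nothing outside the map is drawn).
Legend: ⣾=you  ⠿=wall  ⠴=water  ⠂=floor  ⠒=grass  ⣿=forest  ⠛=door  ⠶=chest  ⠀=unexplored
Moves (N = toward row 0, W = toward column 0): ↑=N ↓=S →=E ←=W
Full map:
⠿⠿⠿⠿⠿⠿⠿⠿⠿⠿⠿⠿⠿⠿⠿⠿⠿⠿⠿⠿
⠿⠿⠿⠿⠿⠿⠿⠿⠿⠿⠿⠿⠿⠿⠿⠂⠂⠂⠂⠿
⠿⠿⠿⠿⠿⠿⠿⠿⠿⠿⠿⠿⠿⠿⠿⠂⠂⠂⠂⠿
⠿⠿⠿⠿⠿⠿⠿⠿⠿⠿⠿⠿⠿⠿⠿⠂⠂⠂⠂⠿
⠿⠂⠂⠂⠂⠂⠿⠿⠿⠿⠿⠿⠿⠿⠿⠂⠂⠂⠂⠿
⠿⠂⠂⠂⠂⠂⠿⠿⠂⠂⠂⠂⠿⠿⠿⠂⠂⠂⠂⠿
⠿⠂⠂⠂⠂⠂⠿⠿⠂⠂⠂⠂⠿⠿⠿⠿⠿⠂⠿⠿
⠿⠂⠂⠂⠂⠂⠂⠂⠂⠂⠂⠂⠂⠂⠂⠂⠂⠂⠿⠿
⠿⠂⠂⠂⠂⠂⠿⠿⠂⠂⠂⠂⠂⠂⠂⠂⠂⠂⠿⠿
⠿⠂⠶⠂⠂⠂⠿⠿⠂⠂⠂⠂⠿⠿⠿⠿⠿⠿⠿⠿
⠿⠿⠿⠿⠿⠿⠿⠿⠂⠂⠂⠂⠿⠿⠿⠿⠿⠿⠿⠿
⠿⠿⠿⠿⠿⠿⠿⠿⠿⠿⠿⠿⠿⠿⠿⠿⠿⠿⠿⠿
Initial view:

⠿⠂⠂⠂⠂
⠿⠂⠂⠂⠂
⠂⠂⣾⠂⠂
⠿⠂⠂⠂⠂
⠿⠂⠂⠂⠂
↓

⠿⠂⠂⠂⠂
⠂⠂⠂⠂⠂
⠿⠂⣾⠂⠂
⠿⠂⠂⠂⠂
⠿⠂⠂⠂⠂

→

⠂⠂⠂⠂⠿
⠂⠂⠂⠂⠂
⠂⠂⣾⠂⠂
⠂⠂⠂⠂⠿
⠂⠂⠂⠂⠿

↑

⠂⠂⠂⠂⠿
⠂⠂⠂⠂⠿
⠂⠂⣾⠂⠂
⠂⠂⠂⠂⠂
⠂⠂⠂⠂⠿

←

⠿⠂⠂⠂⠂
⠿⠂⠂⠂⠂
⠂⠂⣾⠂⠂
⠿⠂⠂⠂⠂
⠿⠂⠂⠂⠂

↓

⠿⠂⠂⠂⠂
⠂⠂⠂⠂⠂
⠿⠂⣾⠂⠂
⠿⠂⠂⠂⠂
⠿⠂⠂⠂⠂

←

⠿⠿⠂⠂⠂
⠂⠂⠂⠂⠂
⠿⠿⣾⠂⠂
⠿⠿⠂⠂⠂
⠿⠿⠂⠂⠂

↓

⠂⠂⠂⠂⠂
⠿⠿⠂⠂⠂
⠿⠿⣾⠂⠂
⠿⠿⠂⠂⠂
⠿⠿⠿⠿⠿

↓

⠿⠿⠂⠂⠂
⠿⠿⠂⠂⠂
⠿⠿⣾⠂⠂
⠿⠿⠿⠿⠿
⠿⠿⠿⠿⠿

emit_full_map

⠀⠿⠂⠂⠂⠂⠿
⠿⠿⠂⠂⠂⠂⠿
⠂⠂⠂⠂⠂⠂⠂
⠿⠿⠂⠂⠂⠂⠂
⠿⠿⠂⠂⠂⠂⠿
⠿⠿⣾⠂⠂⠂⠿
⠿⠿⠿⠿⠿⠀⠀

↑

⠂⠂⠂⠂⠂
⠿⠿⠂⠂⠂
⠿⠿⣾⠂⠂
⠿⠿⠂⠂⠂
⠿⠿⠿⠿⠿

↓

⠿⠿⠂⠂⠂
⠿⠿⠂⠂⠂
⠿⠿⣾⠂⠂
⠿⠿⠿⠿⠿
⠿⠿⠿⠿⠿

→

⠿⠂⠂⠂⠂
⠿⠂⠂⠂⠂
⠿⠂⣾⠂⠂
⠿⠿⠿⠿⠿
⠿⠿⠿⠿⠿


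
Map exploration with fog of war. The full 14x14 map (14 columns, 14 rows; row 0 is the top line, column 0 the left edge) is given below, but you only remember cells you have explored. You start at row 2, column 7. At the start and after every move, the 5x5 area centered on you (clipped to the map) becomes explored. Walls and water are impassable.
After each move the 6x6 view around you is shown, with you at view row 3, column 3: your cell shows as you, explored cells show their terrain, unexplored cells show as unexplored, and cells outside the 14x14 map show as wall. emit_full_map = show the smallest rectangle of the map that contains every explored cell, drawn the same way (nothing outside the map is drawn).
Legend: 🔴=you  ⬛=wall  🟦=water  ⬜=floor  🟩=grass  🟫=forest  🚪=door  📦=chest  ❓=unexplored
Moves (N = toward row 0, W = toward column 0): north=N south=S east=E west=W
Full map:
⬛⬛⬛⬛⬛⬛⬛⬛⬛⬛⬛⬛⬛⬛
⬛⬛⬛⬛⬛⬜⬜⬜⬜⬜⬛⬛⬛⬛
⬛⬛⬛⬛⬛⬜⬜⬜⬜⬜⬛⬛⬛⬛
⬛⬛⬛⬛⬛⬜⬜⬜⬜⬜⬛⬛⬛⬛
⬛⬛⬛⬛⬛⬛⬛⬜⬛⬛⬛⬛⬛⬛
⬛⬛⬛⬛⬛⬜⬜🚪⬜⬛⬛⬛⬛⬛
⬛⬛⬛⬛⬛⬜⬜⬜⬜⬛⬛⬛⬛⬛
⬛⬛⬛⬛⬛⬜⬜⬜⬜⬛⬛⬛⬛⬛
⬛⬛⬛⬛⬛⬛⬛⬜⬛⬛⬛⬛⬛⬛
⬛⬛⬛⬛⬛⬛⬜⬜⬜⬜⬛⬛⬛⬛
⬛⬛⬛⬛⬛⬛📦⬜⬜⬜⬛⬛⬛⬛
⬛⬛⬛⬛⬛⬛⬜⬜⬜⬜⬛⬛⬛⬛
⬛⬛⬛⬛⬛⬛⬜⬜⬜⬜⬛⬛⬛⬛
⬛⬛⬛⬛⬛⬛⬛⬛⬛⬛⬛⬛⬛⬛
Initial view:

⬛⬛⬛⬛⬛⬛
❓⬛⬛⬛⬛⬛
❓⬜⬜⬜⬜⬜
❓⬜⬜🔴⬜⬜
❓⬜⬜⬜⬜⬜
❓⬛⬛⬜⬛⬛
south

❓⬛⬛⬛⬛⬛
❓⬜⬜⬜⬜⬜
❓⬜⬜⬜⬜⬜
❓⬜⬜🔴⬜⬜
❓⬛⬛⬜⬛⬛
❓⬜⬜🚪⬜⬛

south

❓⬜⬜⬜⬜⬜
❓⬜⬜⬜⬜⬜
❓⬜⬜⬜⬜⬜
❓⬛⬛🔴⬛⬛
❓⬜⬜🚪⬜⬛
❓⬜⬜⬜⬜⬛

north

❓⬛⬛⬛⬛⬛
❓⬜⬜⬜⬜⬜
❓⬜⬜⬜⬜⬜
❓⬜⬜🔴⬜⬜
❓⬛⬛⬜⬛⬛
❓⬜⬜🚪⬜⬛

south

❓⬜⬜⬜⬜⬜
❓⬜⬜⬜⬜⬜
❓⬜⬜⬜⬜⬜
❓⬛⬛🔴⬛⬛
❓⬜⬜🚪⬜⬛
❓⬜⬜⬜⬜⬛


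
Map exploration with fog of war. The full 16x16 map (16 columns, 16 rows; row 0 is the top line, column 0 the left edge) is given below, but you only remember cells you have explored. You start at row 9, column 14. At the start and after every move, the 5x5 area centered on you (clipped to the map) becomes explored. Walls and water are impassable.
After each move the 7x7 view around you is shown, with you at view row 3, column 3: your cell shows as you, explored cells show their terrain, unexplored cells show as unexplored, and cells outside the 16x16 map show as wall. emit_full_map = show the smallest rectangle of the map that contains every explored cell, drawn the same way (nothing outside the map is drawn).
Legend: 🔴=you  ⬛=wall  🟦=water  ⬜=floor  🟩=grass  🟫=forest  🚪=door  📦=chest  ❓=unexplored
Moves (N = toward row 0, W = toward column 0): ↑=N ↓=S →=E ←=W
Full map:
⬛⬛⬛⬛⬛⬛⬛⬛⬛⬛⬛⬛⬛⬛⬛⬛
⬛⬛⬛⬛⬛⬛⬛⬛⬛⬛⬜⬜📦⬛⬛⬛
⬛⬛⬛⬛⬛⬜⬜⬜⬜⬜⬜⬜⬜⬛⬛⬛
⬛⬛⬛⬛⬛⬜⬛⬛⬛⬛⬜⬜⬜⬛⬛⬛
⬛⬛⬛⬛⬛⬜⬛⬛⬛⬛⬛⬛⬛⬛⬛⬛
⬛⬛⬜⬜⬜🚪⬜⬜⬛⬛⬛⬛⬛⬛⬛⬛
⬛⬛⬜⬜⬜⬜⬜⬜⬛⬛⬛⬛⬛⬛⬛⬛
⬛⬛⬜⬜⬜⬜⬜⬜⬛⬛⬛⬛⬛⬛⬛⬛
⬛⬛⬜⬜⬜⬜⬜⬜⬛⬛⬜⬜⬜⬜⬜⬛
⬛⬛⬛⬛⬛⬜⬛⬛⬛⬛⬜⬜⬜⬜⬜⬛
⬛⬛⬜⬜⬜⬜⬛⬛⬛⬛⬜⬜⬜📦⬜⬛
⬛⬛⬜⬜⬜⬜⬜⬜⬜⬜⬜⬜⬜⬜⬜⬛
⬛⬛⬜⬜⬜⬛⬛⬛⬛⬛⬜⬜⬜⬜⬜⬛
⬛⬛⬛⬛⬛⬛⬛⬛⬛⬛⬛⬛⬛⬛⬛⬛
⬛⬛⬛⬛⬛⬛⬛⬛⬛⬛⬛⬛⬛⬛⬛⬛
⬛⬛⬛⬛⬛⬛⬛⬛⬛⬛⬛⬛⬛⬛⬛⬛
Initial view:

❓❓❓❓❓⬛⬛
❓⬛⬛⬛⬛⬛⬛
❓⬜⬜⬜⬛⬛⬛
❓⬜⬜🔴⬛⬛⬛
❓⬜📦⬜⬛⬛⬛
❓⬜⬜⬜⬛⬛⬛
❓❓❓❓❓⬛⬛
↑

❓❓❓❓❓⬛⬛
❓⬛⬛⬛⬛⬛⬛
❓⬛⬛⬛⬛⬛⬛
❓⬜⬜🔴⬛⬛⬛
❓⬜⬜⬜⬛⬛⬛
❓⬜📦⬜⬛⬛⬛
❓⬜⬜⬜⬛⬛⬛

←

❓❓❓❓❓❓⬛
❓⬛⬛⬛⬛⬛⬛
❓⬛⬛⬛⬛⬛⬛
❓⬜⬜🔴⬜⬛⬛
❓⬜⬜⬜⬜⬛⬛
❓⬜⬜📦⬜⬛⬛
❓❓⬜⬜⬜⬛⬛

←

❓❓❓❓❓❓❓
❓⬛⬛⬛⬛⬛⬛
❓⬛⬛⬛⬛⬛⬛
❓⬜⬜🔴⬜⬜⬛
❓⬜⬜⬜⬜⬜⬛
❓⬜⬜⬜📦⬜⬛
❓❓❓⬜⬜⬜⬛

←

❓❓❓❓❓❓❓
❓⬛⬛⬛⬛⬛⬛
❓⬛⬛⬛⬛⬛⬛
❓⬛⬜🔴⬜⬜⬜
❓⬛⬜⬜⬜⬜⬜
❓⬛⬜⬜⬜📦⬜
❓❓❓❓⬜⬜⬜

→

❓❓❓❓❓❓❓
⬛⬛⬛⬛⬛⬛⬛
⬛⬛⬛⬛⬛⬛⬛
⬛⬜⬜🔴⬜⬜⬛
⬛⬜⬜⬜⬜⬜⬛
⬛⬜⬜⬜📦⬜⬛
❓❓❓⬜⬜⬜⬛

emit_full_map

⬛⬛⬛⬛⬛⬛⬛
⬛⬛⬛⬛⬛⬛⬛
⬛⬜⬜🔴⬜⬜⬛
⬛⬜⬜⬜⬜⬜⬛
⬛⬜⬜⬜📦⬜⬛
❓❓❓⬜⬜⬜⬛

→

❓❓❓❓❓❓⬛
⬛⬛⬛⬛⬛⬛⬛
⬛⬛⬛⬛⬛⬛⬛
⬜⬜⬜🔴⬜⬛⬛
⬜⬜⬜⬜⬜⬛⬛
⬜⬜⬜📦⬜⬛⬛
❓❓⬜⬜⬜⬛⬛

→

❓❓❓❓❓⬛⬛
⬛⬛⬛⬛⬛⬛⬛
⬛⬛⬛⬛⬛⬛⬛
⬜⬜⬜🔴⬛⬛⬛
⬜⬜⬜⬜⬛⬛⬛
⬜⬜📦⬜⬛⬛⬛
❓⬜⬜⬜⬛⬛⬛

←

❓❓❓❓❓❓⬛
⬛⬛⬛⬛⬛⬛⬛
⬛⬛⬛⬛⬛⬛⬛
⬜⬜⬜🔴⬜⬛⬛
⬜⬜⬜⬜⬜⬛⬛
⬜⬜⬜📦⬜⬛⬛
❓❓⬜⬜⬜⬛⬛

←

❓❓❓❓❓❓❓
⬛⬛⬛⬛⬛⬛⬛
⬛⬛⬛⬛⬛⬛⬛
⬛⬜⬜🔴⬜⬜⬛
⬛⬜⬜⬜⬜⬜⬛
⬛⬜⬜⬜📦⬜⬛
❓❓❓⬜⬜⬜⬛

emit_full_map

⬛⬛⬛⬛⬛⬛⬛
⬛⬛⬛⬛⬛⬛⬛
⬛⬜⬜🔴⬜⬜⬛
⬛⬜⬜⬜⬜⬜⬛
⬛⬜⬜⬜📦⬜⬛
❓❓❓⬜⬜⬜⬛


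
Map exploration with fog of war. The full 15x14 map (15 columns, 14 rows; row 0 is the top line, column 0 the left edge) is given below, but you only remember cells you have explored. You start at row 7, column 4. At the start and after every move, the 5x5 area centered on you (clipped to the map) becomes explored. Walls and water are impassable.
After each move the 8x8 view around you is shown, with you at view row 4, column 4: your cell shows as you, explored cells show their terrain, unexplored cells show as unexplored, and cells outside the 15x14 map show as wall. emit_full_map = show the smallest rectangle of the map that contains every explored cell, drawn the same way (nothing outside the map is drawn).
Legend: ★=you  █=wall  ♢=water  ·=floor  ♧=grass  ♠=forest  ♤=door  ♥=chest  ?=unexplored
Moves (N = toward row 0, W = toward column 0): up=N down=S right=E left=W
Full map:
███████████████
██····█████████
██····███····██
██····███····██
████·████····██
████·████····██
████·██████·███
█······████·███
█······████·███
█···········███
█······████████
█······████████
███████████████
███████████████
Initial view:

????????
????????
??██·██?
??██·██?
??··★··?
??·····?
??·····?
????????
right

????????
????????
?██·███?
?██·███?
?···★·█?
?·····█?
?······?
????????

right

????????
????????
██·████?
██·████?
····★██?
·····██?
·······?
????????

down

????????
██·████?
██·████?
·····██?
····★██?
·······?
??···██?
????????

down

██·████?
██·████?
·····██?
·····██?
····★··?
??···██?
??···██?
????????

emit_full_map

██·████
██·████
·····██
·····██
····★··
??···██
??···██

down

██·████?
·····██?
·····██?
·······?
??··★██?
??···██?
??█████?
????????

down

·····██?
·····██?
·······?
??···██?
??··★██?
??█████?
??█████?
████████

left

?·····██
?·····██
?·······
??····██
??··★·██
??██████
??██████
████████

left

??·····█
??·····█
??······
??·····█
??··★··█
??██████
??██████
████████

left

█??·····
█??·····
█?······
█?······
█?··★···
█?██████
█?██████
████████

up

█??██·██
█??·····
█?······
█?······
█?··★···
█?······
█?██████
█?██████

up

█??██·██
█??██·██
█?······
█?······
█?··★···
█?······
█?······
█?██████

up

█???????
█??██·██
█?███·██
█?······
█?··★···
█?······
█?······
█?······

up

█???????
█???????
█?███·██
█?███·██
█?··★···
█?······
█?······
█?······

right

????????
????????
?███·███
?███·███
?···★··█
?······█
?·······
?······█

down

????????
?███·███
?███·███
?······█
?···★··█
?·······
?······█
?······█

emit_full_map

███·████
███·████
······██
···★··██
········
······██
······██
████████
████████

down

?███·███
?███·███
?······█
?······█
?···★···
?······█
?······█
?███████

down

?███·███
?······█
?······█
?·······
?···★··█
?······█
?███████
?███████

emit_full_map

███·████
███·████
······██
······██
········
···★··██
······██
████████
████████


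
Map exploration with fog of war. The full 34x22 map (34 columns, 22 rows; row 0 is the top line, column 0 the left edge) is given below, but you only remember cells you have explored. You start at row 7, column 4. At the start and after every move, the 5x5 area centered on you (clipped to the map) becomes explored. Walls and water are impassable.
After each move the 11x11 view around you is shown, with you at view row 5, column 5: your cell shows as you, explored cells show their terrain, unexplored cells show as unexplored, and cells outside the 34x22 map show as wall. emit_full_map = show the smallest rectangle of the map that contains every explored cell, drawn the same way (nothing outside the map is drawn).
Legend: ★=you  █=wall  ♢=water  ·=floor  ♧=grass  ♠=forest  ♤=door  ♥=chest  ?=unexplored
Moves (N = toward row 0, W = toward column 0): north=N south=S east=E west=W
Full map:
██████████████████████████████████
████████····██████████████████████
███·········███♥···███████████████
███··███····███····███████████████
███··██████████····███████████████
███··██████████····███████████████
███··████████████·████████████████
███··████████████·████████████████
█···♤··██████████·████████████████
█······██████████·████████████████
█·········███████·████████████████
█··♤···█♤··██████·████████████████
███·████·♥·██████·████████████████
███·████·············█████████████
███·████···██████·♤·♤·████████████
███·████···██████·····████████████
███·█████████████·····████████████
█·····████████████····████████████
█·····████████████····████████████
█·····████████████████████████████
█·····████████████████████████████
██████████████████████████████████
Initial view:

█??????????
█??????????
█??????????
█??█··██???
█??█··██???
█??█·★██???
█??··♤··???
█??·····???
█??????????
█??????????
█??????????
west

██?????????
██?????????
██?????????
██?██··██??
██?██··██??
██?██★·██??
██?···♤··??
██?······??
██?????????
██?????????
██?????????

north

██?????????
██?????????
██?????????
██?██··█???
██?██··██??
██?██★·██??
██?██··██??
██?···♤··??
██?······??
██?????????
██?????????

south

██?????????
██?????????
██?██··█???
██?██··██??
██?██··██??
██?██★·██??
██?···♤··??
██?······??
██?????????
██?????????
██?????????

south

██?????????
██?██··█???
██?██··██??
██?██··██??
██?██··██??
██?··★♤··??
██?······??
██?·····???
██?????????
██?????????
██?????????

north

██?????????
██?????????
██?██··█???
██?██··██??
██?██··██??
██?██★·██??
██?···♤··??
██?······??
██?·····???
██?????????
██?????????

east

█??????????
█??????????
█?██··█????
█?██··██???
█?██··██???
█?██·★██???
█?···♤··???
█?······???
█?·····????
█??????????
█??????????

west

██?????????
██?????????
██?██··█???
██?██··██??
██?██··██??
██?██★·██??
██?···♤··??
██?······??
██?·····???
██?????????
██?????????

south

██?????????
██?██··█???
██?██··██??
██?██··██??
██?██··██??
██?··★♤··??
██?······??
██?·····???
██?????????
██?????????
██?????????

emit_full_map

██··█?
██··██
██··██
██··██
··★♤··
······
·····?

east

█??????????
█?██··█????
█?██··██???
█?██··██???
█?██··██???
█?···★··???
█?······???
█?······???
█??????????
█??????????
█??????????

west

██?????????
██?██··█???
██?██··██??
██?██··██??
██?██··██??
██?··★♤··??
██?······??
██?······??
██?????????
██?????????
██?????????

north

██?????????
██?????????
██?██··█???
██?██··██??
██?██··██??
██?██★·██??
██?···♤··??
██?······??
██?······??
██?????????
██?????????

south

██?????????
██?██··█???
██?██··██??
██?██··██??
██?██··██??
██?··★♤··??
██?······??
██?······??
██?????????
██?????????
██?????????

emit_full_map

██··█?
██··██
██··██
██··██
··★♤··
······
······

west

███????????
███?██··█??
███?██··██?
██████··██?
██████··██?
████·★·♤··?
████······?
████······?
███????????
███????????
███????????

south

███?██··█??
███?██··██?
██████··██?
██████··██?
████···♤··?
████·★····?
████······?
████··♤·???
███????????
███????????
███????????

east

██?██··█???
██?██··██??
█████··██??
█████··██??
███···♤··??
███··★···??
███······??
███··♤··???
██?????????
██?????????
██?????????

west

███?██··█??
███?██··██?
██████··██?
██████··██?
████···♤··?
████·★····?
████······?
████··♤··??
███????????
███????????
███????????

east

██?██··█???
██?██··██??
█████··██??
█████··██??
███···♤··??
███··★···??
███······??
███··♤··???
██?????????
██?????????
██?????????

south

██?██··██??
█████··██??
█████··██??
███···♤··??
███······??
███··★···??
███··♤··???
██?██·██???
██?????????
██?????????
██?????????

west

███?██··██?
██████··██?
██████··██?
████···♤··?
████······?
████·★····?
████··♤··??
██████·██??
███????????
███????????
███????????

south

██████··██?
██████··██?
████···♤··?
████······?
████······?
████·★♤··??
██████·██??
██████·█???
███????????
███????????
███????????

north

███?██··██?
██████··██?
██████··██?
████···♤··?
████······?
████·★····?
████··♤··??
██████·██??
██████·█???
███????????
███????????

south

██████··██?
██████··██?
████···♤··?
████······?
████······?
████·★♤··??
██████·██??
██████·█???
███????????
███????????
███????????

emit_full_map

?██··█?
?██··██
███··██
███··██
█···♤··
█······
█······
█·★♤··?
███·██?
███·█??

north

███?██··██?
██████··██?
██████··██?
████···♤··?
████······?
████·★····?
████··♤··??
██████·██??
██████·█???
███????????
███????????

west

████?██··██
███████··██
███████··██
█████···♤··
█████······
█████★·····
█████··♤··?
███████·██?
███████·█??
████???????
████???????


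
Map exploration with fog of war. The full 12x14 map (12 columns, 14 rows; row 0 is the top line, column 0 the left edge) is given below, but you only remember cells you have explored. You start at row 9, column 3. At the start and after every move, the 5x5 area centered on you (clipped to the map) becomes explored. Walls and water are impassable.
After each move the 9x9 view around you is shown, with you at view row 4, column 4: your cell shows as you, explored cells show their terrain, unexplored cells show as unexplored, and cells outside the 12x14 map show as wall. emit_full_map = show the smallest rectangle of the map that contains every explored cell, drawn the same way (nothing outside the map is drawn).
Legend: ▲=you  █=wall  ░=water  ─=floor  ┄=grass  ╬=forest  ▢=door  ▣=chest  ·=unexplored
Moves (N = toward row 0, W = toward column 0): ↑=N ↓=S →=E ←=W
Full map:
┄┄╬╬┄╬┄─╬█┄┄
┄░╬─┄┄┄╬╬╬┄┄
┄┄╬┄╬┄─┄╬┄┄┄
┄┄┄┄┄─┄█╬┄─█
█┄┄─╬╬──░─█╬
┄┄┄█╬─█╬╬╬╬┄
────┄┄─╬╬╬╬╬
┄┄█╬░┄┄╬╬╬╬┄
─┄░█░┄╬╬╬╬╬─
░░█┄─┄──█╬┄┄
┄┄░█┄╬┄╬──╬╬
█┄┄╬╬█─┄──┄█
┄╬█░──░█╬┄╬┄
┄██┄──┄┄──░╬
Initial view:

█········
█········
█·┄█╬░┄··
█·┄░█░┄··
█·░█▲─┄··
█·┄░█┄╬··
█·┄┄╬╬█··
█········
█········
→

·········
·········
·┄█╬░┄┄··
·┄░█░┄╬··
·░█┄▲┄─··
·┄░█┄╬┄··
·┄┄╬╬█─··
·········
·········

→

·········
·········
┄█╬░┄┄╬··
┄░█░┄╬╬··
░█┄─▲──··
┄░█┄╬┄╬··
┄┄╬╬█─┄··
·········
·········

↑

·········
·········
··─┄┄─╬··
┄█╬░┄┄╬··
┄░█░▲╬╬··
░█┄─┄──··
┄░█┄╬┄╬··
┄┄╬╬█─┄··
·········

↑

·········
·········
··█╬─█╬··
··─┄┄─╬··
┄█╬░▲┄╬··
┄░█░┄╬╬··
░█┄─┄──··
┄░█┄╬┄╬··
┄┄╬╬█─┄··

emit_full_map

··█╬─█╬
··─┄┄─╬
┄█╬░▲┄╬
┄░█░┄╬╬
░█┄─┄──
┄░█┄╬┄╬
┄┄╬╬█─┄

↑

·········
·········
··─╬╬──··
··█╬─█╬··
··─┄▲─╬··
┄█╬░┄┄╬··
┄░█░┄╬╬··
░█┄─┄──··
┄░█┄╬┄╬··

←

·········
·········
··┄─╬╬──·
··┄█╬─█╬·
··──▲┄─╬·
·┄█╬░┄┄╬·
·┄░█░┄╬╬·
·░█┄─┄──·
·┄░█┄╬┄╬·

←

█········
█········
█·┄┄─╬╬──
█·┄┄█╬─█╬
█·──▲┄┄─╬
█·┄█╬░┄┄╬
█·┄░█░┄╬╬
█·░█┄─┄──
█·┄░█┄╬┄╬

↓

█········
█·┄┄─╬╬──
█·┄┄█╬─█╬
█·───┄┄─╬
█·┄█▲░┄┄╬
█·┄░█░┄╬╬
█·░█┄─┄──
█·┄░█┄╬┄╬
█·┄┄╬╬█─┄

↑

█········
█········
█·┄┄─╬╬──
█·┄┄█╬─█╬
█·──▲┄┄─╬
█·┄█╬░┄┄╬
█·┄░█░┄╬╬
█·░█┄─┄──
█·┄░█┄╬┄╬

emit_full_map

┄┄─╬╬──
┄┄█╬─█╬
──▲┄┄─╬
┄█╬░┄┄╬
┄░█░┄╬╬
░█┄─┄──
┄░█┄╬┄╬
┄┄╬╬█─┄
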